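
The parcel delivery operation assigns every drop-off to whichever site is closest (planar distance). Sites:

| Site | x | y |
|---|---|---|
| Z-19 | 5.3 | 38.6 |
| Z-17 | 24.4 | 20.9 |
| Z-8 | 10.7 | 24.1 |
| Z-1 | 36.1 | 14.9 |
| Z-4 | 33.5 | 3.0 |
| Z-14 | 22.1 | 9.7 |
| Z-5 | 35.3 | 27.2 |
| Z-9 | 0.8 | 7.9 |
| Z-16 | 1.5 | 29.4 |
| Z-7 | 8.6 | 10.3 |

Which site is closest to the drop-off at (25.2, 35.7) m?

Squared distances to each site:
Z-19: 404.420; Z-17: 219.680; Z-8: 344.810; Z-1: 551.450; Z-4: 1138.180; Z-14: 685.610; Z-5: 174.260; Z-9: 1368.200; Z-16: 601.380; Z-7: 920.720.
Minimum at Z-5.

Z-5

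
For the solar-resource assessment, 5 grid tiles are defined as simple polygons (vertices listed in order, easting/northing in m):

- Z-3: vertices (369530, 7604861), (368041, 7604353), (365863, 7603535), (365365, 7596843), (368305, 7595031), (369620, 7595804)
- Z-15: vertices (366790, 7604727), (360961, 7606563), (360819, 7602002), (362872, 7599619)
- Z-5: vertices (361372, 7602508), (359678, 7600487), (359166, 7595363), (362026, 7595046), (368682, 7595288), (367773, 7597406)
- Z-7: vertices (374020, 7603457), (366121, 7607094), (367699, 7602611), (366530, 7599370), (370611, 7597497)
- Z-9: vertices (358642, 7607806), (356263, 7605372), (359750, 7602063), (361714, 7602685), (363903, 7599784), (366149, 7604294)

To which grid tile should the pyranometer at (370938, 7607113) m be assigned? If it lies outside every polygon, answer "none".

Cast a ray rightward from (370938, 7607113). For each polygon, the edges (by vertex number in listed order) whose endpoints lie on opposite sides of northing = 7607113, where each meets that height, and whether that is right or left of the point:
Z-3: no edge straddles that height → 0 crossings.
Z-15: no edge straddles that height → 0 crossings.
Z-5: no edge straddles that height → 0 crossings.
Z-7: no edge straddles that height → 0 crossings.
Z-9: 1–2 at easting≈357964.7 (left), 6–1 at easting≈360123.3 (left) → 0 crossings.
All counts are even, so the point lies outside every listed polygon.

none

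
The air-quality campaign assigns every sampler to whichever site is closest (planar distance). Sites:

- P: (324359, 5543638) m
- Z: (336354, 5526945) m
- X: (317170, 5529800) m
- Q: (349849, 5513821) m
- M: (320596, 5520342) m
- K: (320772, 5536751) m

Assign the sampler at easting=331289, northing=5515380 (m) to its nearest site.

Squared distances to each site:
P: 846539464.000; Z: 159403450.000; X: 407282561.000; Q: 346904081.000; M: 138961693.000; K: 567326930.000.
Minimum at M.

M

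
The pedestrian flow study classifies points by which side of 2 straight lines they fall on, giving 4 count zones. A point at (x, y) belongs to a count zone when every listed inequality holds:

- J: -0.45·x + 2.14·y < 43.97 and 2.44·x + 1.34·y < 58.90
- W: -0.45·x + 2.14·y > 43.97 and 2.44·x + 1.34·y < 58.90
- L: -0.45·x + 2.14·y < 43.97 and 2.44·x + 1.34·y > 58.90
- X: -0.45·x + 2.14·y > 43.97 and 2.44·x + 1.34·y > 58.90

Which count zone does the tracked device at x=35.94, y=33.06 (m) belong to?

-0.45·35.94 + 2.14·33.06 = 54.575, which is > 43.97
2.44·35.94 + 1.34·33.06 = 131.994, which is > 58.90
This sign pattern matches X.

X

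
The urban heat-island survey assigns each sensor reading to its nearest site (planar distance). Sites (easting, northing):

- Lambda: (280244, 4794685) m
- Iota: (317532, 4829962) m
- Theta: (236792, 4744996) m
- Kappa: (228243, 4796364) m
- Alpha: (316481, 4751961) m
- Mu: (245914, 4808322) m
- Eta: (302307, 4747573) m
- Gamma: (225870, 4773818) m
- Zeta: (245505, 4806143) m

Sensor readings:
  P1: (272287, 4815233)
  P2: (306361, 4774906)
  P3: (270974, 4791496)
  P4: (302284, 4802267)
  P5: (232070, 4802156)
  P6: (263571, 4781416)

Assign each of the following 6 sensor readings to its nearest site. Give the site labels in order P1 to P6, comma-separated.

Lambda, Alpha, Lambda, Lambda, Kappa, Lambda

P1 → Lambda (d²=485534153.00)
P2 → Alpha (d²=628887425.00)
P3 → Lambda (d²=96102621.00)
P4 → Lambda (d²=543248324.00)
P5 → Kappa (d²=48193193.00)
P6 → Lambda (d²=454055290.00)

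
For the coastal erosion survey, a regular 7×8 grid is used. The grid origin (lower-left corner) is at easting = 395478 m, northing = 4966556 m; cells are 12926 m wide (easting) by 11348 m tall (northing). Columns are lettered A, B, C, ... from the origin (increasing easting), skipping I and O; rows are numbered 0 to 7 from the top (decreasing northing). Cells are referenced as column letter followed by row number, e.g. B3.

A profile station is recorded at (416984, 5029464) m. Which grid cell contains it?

B2

Column index: ⌊(416984 − 395478) / 12926⌋ = ⌊1.664⌋ = 1 → column B
Row offset from origin: ⌊(5029464 − 4966556) / 11348⌋ = ⌊5.544⌋ = 5 → row 2 (counted from top)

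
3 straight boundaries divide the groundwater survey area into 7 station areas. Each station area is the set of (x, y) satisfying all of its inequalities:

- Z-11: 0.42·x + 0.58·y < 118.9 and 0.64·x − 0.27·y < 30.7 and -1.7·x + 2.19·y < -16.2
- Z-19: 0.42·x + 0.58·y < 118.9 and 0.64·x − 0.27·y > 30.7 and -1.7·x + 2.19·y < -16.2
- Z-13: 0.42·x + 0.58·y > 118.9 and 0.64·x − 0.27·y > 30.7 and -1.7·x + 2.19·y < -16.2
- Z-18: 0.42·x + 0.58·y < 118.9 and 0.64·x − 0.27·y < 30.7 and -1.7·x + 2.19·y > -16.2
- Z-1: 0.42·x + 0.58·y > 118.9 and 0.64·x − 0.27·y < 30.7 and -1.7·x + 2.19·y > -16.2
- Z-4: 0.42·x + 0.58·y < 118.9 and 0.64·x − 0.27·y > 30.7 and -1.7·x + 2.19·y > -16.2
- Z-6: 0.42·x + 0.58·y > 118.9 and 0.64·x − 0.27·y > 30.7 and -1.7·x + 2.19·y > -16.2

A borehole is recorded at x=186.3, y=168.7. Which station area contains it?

0.42·186.3 + 0.58·168.7 = 176.092, which is > 118.9
0.64·186.3 − 0.27·168.7 = 73.683, which is > 30.7
-1.7·186.3 + 2.19·168.7 = 52.743, which is > -16.2
This sign pattern matches Z-6.

Z-6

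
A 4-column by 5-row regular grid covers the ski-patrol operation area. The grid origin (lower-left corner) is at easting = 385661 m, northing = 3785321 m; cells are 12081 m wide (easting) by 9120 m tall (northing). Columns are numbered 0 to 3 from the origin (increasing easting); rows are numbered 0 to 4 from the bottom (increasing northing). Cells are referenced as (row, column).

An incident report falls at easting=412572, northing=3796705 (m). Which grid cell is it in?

(1, 2)

Column index: ⌊(412572 − 385661) / 12081⌋ = ⌊2.228⌋ = 2
Row offset from origin: ⌊(3796705 − 3785321) / 9120⌋ = ⌊1.248⌋ = 1 → row 1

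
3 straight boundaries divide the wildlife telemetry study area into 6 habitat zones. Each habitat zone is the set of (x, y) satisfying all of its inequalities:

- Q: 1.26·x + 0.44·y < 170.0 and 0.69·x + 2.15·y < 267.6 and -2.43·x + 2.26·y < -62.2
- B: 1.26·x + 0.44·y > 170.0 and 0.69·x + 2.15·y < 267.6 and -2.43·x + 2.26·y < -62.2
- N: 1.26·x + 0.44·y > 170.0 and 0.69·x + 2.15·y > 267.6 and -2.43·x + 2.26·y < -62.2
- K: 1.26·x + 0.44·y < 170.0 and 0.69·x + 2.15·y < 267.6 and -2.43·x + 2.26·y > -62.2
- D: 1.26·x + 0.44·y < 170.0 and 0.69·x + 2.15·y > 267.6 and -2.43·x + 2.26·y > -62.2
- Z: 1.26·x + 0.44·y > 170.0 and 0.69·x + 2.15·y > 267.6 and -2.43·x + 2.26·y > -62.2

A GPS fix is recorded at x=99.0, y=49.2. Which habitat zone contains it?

Q

1.26·99.0 + 0.44·49.2 = 146.388, which is < 170.0
0.69·99.0 + 2.15·49.2 = 174.090, which is < 267.6
-2.43·99.0 + 2.26·49.2 = -129.378, which is < -62.2
This sign pattern matches Q.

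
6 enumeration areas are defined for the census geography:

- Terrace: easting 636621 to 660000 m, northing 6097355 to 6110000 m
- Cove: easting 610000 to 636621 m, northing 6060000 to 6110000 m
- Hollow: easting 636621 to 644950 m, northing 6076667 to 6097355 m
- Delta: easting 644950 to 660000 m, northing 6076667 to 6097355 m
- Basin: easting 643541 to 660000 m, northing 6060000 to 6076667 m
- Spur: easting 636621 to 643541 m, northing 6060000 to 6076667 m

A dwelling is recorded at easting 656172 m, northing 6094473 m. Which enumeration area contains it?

Delta

The point has easting = 656172 and northing = 6094473.
Only Delta satisfies 644950 ≤ easting ≤ 660000 and 6076667 ≤ northing ≤ 6097355.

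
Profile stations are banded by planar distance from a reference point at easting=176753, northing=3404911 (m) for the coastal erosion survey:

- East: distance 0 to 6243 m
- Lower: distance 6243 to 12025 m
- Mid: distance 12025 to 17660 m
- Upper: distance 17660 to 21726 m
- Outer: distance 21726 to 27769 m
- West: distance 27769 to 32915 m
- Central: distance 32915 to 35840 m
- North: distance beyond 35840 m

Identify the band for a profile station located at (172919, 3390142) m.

Mid

Distance = √((172919−176753)² + (3390142−3404911)²) = √(14699556.000 + 218123361.000) = 15258.536 m.
12025 ≤ 15258.536 < 17660 → Mid.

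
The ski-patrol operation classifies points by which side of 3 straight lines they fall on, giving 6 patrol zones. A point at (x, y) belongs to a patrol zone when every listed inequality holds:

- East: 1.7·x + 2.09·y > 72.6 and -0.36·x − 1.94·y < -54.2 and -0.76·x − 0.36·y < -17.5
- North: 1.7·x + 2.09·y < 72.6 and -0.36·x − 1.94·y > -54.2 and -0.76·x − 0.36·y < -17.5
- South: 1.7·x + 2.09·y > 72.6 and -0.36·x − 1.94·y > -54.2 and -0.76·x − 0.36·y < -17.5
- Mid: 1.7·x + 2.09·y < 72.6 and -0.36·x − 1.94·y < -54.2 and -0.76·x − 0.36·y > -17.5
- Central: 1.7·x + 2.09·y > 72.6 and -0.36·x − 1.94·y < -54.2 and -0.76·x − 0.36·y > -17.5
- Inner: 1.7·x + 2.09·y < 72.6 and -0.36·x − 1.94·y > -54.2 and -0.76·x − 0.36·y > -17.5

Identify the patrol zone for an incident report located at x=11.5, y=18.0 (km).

Inner

1.7·11.5 + 2.09·18.0 = 57.170, which is < 72.6
-0.36·11.5 − 1.94·18.0 = -39.060, which is > -54.2
-0.76·11.5 − 0.36·18.0 = -15.220, which is > -17.5
This sign pattern matches Inner.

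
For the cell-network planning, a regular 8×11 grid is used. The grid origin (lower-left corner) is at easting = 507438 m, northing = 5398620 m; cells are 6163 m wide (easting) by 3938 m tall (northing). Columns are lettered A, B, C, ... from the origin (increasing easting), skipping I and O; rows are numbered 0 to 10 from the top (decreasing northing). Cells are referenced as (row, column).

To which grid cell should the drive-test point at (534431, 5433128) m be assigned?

(2, E)

Column index: ⌊(534431 − 507438) / 6163⌋ = ⌊4.380⌋ = 4 → column E
Row offset from origin: ⌊(5433128 − 5398620) / 3938⌋ = ⌊8.763⌋ = 8 → row 2 (counted from top)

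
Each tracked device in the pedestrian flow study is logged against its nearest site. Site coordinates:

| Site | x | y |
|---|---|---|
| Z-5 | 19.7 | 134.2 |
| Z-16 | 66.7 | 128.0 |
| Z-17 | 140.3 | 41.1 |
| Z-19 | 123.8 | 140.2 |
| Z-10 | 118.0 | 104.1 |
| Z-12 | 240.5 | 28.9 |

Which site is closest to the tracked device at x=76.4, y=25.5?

Squared distances to each site:
Z-5: 15030.580; Z-16: 10600.340; Z-17: 4326.570; Z-19: 15402.850; Z-10: 7908.520; Z-12: 26940.370.
Minimum at Z-17.

Z-17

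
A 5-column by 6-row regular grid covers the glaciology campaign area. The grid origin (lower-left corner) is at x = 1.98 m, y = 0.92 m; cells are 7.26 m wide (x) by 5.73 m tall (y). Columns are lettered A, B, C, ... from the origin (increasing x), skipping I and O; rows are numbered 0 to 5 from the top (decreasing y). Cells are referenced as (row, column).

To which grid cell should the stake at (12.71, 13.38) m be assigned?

(3, B)

Column index: ⌊(12.71 − 1.98) / 7.26⌋ = ⌊1.478⌋ = 1 → column B
Row offset from origin: ⌊(13.38 − 0.92) / 5.73⌋ = ⌊2.175⌋ = 2 → row 3 (counted from top)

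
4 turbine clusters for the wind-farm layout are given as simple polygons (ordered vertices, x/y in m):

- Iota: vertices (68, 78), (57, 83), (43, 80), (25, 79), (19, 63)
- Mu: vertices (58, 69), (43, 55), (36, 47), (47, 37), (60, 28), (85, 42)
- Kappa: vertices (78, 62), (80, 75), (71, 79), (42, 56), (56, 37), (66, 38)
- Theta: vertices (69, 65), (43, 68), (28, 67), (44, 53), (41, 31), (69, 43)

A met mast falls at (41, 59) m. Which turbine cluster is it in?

Theta

Cast a ray rightward from (41, 59). For each polygon, the edges (by vertex number in listed order) whose endpoints lie on opposite sides of y = 59, where each meets that height, and whether that is right or left of the point:
Iota: no edge straddles that height → 0 crossings.
Mu: 1–2 at x≈47.3 (right), 6–1 at x≈68.0 (right) → 2 crossings.
Kappa: 3–4 at x≈45.8 (right), 6–1 at x≈76.5 (right) → 2 crossings.
Theta: 3–4 at x≈37.1 (left), 6–1 at x≈69.0 (right) → 1 crossing.
Only Theta has an odd count, so the point is inside Theta.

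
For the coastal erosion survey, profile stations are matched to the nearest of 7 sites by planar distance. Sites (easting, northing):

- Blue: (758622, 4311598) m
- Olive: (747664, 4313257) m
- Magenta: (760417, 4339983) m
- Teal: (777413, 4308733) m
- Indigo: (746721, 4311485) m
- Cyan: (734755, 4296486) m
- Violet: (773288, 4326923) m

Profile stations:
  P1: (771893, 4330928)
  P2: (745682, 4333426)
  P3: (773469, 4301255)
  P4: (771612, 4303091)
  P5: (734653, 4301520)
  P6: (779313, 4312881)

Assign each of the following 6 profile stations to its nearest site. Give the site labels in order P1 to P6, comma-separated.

P1 → Violet (d²=17986050.00)
P2 → Magenta (d²=260114474.00)
P3 → Teal (d²=71475620.00)
P4 → Teal (d²=65483765.00)
P5 → Cyan (d²=25351560.00)
P6 → Teal (d²=20815904.00)

Violet, Magenta, Teal, Teal, Cyan, Teal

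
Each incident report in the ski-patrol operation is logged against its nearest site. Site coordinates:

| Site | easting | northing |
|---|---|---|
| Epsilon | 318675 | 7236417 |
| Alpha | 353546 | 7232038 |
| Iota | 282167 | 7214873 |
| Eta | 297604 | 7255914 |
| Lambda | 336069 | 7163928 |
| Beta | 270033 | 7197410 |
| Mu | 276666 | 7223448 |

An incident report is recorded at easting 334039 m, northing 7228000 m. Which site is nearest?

Squared distances to each site:
Epsilon: 306898385.000; Alpha: 396828493.000; Iota: 2863022513.000; Eta: 2106700621.000; Lambda: 4109342084.000; Beta: 5032516136.000; Mu: 3312381833.000.
Minimum at Epsilon.

Epsilon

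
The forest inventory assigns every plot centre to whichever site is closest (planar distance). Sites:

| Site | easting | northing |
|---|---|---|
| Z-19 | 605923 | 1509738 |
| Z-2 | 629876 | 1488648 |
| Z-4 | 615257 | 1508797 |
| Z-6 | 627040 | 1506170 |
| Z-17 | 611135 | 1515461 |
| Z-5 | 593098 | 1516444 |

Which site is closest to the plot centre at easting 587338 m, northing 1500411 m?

Z-5

Squared distances to each site:
Z-19: 432395154.000; Z-2: 1947849613.000; Z-4: 849795557.000; Z-6: 1609414885.000; Z-17: 792799709.000; Z-5: 290234689.000.
Minimum at Z-5.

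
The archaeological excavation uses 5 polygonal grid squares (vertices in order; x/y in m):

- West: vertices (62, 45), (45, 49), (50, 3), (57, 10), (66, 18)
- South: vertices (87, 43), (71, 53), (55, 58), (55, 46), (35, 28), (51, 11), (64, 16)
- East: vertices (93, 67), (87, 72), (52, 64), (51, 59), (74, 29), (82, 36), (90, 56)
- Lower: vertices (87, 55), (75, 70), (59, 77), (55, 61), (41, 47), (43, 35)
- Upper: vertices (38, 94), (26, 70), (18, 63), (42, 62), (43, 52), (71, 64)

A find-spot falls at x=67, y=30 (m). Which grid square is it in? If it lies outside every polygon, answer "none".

South

Cast a ray rightward from (67, 30). For each polygon, the edges (by vertex number in listed order) whose endpoints lie on opposite sides of y = 30, where each meets that height, and whether that is right or left of the point:
West: 2–3 at x≈47.1 (left), 5–1 at x≈64.2 (left) → 0 crossings.
South: 4–5 at x≈37.2 (left), 7–1 at x≈75.9 (right) → 1 crossing.
East: 4–5 at x≈73.2 (right), 5–6 at x≈75.1 (right) → 2 crossings.
Lower: no edge straddles that height → 0 crossings.
Upper: no edge straddles that height → 0 crossings.
Only South has an odd count, so the point is inside South.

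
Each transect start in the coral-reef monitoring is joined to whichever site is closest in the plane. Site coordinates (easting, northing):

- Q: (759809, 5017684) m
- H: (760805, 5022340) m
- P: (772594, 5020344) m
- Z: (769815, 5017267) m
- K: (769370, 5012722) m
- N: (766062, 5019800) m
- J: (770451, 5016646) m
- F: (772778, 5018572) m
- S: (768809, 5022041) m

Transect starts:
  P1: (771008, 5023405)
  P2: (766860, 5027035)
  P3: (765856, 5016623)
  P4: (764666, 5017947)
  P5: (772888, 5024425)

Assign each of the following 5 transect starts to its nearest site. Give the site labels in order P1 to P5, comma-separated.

S, S, N, N, P

P1 → S (d²=6696097.00)
P2 → S (d²=28738637.00)
P3 → N (d²=10135765.00)
P4 → N (d²=5382425.00)
P5 → P (d²=16740997.00)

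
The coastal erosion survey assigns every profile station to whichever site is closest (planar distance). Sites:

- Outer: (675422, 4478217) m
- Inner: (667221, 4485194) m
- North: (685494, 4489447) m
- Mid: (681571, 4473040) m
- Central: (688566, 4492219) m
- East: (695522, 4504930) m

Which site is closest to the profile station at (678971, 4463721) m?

Squared distances to each site:
Outer: 222729417.000; Inner: 599152229.000; North: 704376605.000; Mid: 93603761.000; Central: 904200029.000; East: 1972117282.000.
Minimum at Mid.

Mid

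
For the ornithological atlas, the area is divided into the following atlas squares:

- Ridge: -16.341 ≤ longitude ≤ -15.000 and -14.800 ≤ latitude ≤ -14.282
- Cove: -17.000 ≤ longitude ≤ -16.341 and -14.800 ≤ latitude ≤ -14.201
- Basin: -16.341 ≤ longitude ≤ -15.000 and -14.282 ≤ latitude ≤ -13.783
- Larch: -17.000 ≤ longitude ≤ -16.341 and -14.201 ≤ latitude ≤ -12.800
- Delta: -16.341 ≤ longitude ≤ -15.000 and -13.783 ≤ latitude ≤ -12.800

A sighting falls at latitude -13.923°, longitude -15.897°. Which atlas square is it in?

Basin

The point has longitude = -15.897 and latitude = -13.923.
Only Basin satisfies -16.341 ≤ longitude ≤ -15.000 and -14.282 ≤ latitude ≤ -13.783.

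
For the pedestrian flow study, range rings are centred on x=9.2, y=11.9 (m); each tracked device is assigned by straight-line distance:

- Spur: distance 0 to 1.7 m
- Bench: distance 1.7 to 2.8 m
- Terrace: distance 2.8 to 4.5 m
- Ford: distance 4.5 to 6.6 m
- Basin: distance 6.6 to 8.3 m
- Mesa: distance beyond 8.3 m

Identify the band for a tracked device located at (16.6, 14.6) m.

Distance = √((16.6−9.2)² + (14.6−11.9)²) = √(54.760 + 7.290) = 7.877 m.
6.6 ≤ 7.877 < 8.3 → Basin.

Basin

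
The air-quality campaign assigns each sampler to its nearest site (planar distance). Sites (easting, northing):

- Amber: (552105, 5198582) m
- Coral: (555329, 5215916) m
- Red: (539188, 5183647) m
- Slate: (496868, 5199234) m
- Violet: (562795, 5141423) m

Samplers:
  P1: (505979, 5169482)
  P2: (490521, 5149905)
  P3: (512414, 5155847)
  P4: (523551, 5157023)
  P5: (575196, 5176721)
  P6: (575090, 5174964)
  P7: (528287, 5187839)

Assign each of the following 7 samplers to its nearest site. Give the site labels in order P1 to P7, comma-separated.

Slate, Slate, Red, Red, Amber, Amber, Red

P1 → Slate (d²=968191825.00)
P2 → Slate (d²=2473634650.00)
P3 → Red (d²=1489687076.00)
P4 → Red (d²=953353145.00)
P5 → Amber (d²=1011097602.00)
P6 → Amber (d²=1086120149.00)
P7 → Red (d²=136404665.00)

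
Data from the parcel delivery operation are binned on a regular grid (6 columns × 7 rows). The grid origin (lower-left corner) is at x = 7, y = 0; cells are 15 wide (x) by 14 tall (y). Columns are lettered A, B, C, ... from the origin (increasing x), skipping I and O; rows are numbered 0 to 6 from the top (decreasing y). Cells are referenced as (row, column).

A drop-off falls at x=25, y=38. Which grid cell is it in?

(4, B)

Column index: ⌊(25 − 7) / 15⌋ = ⌊1.200⌋ = 1 → column B
Row offset from origin: ⌊(38 − 0) / 14⌋ = ⌊2.714⌋ = 2 → row 4 (counted from top)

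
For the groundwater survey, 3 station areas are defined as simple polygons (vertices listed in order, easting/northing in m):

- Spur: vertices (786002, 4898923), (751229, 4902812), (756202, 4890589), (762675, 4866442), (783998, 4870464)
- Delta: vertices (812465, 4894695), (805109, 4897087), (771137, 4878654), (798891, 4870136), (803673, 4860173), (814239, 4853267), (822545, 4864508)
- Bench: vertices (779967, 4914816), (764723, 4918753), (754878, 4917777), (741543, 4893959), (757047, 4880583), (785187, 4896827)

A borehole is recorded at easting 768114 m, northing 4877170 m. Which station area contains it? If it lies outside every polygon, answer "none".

Cast a ray rightward from (768114, 4877170). For each polygon, the edges (by vertex number in listed order) whose endpoints lie on opposite sides of northing = 4877170, where each meets that height, and whether that is right or left of the point:
Spur: 3–4 at easting≈759799.2 (left), 5–1 at easting≈784470.2 (right) → 1 crossing.
Delta: 3–4 at easting≈775972.3 (right), 7–1 at easting≈818316.9 (right) → 2 crossings.
Bench: no edge straddles that height → 0 crossings.
Only Spur has an odd count, so the point is inside Spur.

Spur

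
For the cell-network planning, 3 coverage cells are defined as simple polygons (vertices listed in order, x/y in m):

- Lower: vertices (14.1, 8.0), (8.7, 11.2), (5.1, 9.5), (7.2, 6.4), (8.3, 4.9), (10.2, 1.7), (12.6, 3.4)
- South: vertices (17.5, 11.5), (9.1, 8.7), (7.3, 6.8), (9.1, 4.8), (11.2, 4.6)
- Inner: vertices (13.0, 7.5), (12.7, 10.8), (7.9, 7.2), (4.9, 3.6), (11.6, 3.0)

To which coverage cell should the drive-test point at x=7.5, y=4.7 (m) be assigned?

Inner

Cast a ray rightward from (7.5, 4.7). For each polygon, the edges (by vertex number in listed order) whose endpoints lie on opposite sides of y = 4.7, where each meets that height, and whether that is right or left of the point:
Lower: 5–6 at x≈8.42 (right), 7–1 at x≈13.02 (right) → 2 crossings.
South: 4–5 at x≈10.15 (right), 5–1 at x≈11.29 (right) → 2 crossings.
Inner: 3–4 at x≈5.82 (left), 5–1 at x≈12.13 (right) → 1 crossing.
Only Inner has an odd count, so the point is inside Inner.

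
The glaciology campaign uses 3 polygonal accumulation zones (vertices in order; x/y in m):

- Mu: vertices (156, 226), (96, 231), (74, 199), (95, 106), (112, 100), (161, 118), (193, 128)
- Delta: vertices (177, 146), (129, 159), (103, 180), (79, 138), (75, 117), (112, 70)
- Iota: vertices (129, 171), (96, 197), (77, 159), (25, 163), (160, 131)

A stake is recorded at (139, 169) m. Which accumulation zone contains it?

Mu

Cast a ray rightward from (139, 169). For each polygon, the edges (by vertex number in listed order) whose endpoints lie on opposite sides of y = 169, where each meets that height, and whether that is right or left of the point:
Mu: 3–4 at x≈80.8 (left), 7–1 at x≈177.5 (right) → 1 crossing.
Delta: 2–3 at x≈116.6 (left), 3–4 at x≈96.7 (left) → 0 crossings.
Iota: 2–3 at x≈82.0 (left), 5–1 at x≈130.6 (left) → 0 crossings.
Only Mu has an odd count, so the point is inside Mu.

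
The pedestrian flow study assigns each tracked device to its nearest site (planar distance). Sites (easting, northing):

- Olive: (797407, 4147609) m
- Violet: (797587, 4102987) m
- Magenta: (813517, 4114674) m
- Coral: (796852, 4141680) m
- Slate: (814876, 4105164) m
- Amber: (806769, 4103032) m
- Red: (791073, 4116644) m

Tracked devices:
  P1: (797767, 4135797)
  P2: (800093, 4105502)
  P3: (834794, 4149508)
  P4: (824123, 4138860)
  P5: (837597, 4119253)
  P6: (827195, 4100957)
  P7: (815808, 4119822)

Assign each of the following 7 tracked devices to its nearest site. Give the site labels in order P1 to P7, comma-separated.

Coral, Violet, Olive, Magenta, Magenta, Slate, Magenta

P1 → Coral (d²=35446914.00)
P2 → Violet (d²=12605261.00)
P3 → Olive (d²=1401393970.00)
P4 → Magenta (d²=697449832.00)
P5 → Magenta (d²=600813641.00)
P6 → Slate (d²=169456610.00)
P7 → Magenta (d²=31750585.00)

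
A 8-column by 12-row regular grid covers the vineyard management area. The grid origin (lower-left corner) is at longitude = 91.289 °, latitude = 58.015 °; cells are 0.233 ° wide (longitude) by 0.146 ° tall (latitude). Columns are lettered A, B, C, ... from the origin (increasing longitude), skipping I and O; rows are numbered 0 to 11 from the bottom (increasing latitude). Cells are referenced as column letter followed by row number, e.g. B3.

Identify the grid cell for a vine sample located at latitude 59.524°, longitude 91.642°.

Column index: ⌊(91.642 − 91.289) / 0.233⌋ = ⌊1.515⌋ = 1 → column B
Row offset from origin: ⌊(59.524 − 58.015) / 0.146⌋ = ⌊10.336⌋ = 10 → row 10

B10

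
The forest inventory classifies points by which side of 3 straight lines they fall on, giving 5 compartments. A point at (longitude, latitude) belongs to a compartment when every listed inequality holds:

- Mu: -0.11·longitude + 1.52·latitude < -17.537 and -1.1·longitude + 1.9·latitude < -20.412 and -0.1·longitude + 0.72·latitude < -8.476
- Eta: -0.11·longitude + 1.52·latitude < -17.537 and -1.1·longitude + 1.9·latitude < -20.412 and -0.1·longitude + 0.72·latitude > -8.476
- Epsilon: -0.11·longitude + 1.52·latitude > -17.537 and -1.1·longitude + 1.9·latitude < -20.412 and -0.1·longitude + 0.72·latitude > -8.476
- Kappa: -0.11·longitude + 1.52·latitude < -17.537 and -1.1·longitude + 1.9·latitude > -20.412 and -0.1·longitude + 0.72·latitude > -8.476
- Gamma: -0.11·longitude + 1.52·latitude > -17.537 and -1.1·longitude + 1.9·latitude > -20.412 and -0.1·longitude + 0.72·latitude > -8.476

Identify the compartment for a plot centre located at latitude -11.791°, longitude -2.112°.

Kappa

-0.11·-2.112 + 1.52·-11.791 = -17.690, which is < -17.537
-1.1·-2.112 + 1.9·-11.791 = -20.080, which is > -20.412
-0.1·-2.112 + 0.72·-11.791 = -8.278, which is > -8.476
This sign pattern matches Kappa.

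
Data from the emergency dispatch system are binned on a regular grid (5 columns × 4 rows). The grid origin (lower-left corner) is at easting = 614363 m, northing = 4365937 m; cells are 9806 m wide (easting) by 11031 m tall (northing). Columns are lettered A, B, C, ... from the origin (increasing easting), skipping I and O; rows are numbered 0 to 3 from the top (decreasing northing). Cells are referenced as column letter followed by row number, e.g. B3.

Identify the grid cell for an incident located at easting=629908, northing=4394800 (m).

B1

Column index: ⌊(629908 − 614363) / 9806⌋ = ⌊1.585⌋ = 1 → column B
Row offset from origin: ⌊(4394800 − 4365937) / 11031⌋ = ⌊2.617⌋ = 2 → row 1 (counted from top)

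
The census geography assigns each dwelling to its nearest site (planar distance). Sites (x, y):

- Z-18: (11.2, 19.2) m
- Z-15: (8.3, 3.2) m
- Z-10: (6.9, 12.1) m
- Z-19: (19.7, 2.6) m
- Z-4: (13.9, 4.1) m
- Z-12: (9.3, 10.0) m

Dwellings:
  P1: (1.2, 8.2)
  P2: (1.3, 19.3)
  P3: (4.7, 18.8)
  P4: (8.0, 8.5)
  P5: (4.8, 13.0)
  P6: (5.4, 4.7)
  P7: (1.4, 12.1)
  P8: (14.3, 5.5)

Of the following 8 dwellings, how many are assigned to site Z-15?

1

P1 → Z-10
P2 → Z-10
P3 → Z-18
P4 → Z-12
P5 → Z-10
P6 → Z-15
P7 → Z-10
P8 → Z-4
1 of the 8 goes to Z-15.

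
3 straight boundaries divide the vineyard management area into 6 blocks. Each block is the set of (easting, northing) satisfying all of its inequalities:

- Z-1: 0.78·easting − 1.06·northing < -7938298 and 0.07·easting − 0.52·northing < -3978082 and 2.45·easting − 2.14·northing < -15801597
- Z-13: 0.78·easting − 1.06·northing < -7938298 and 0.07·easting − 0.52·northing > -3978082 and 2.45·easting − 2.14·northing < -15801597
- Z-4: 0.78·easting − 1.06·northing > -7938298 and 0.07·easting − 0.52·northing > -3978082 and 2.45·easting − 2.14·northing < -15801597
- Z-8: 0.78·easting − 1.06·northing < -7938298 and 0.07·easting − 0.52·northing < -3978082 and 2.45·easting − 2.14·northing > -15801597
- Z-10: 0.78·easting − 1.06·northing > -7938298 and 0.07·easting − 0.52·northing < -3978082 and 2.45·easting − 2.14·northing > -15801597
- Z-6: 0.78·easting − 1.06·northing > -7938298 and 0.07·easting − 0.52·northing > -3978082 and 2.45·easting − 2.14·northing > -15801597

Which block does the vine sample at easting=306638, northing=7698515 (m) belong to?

Z-10

0.78·306638 − 1.06·7698515 = -7921248.260, which is > -7938298
0.07·306638 − 0.52·7698515 = -3981763.140, which is < -3978082
2.45·306638 − 2.14·7698515 = -15723559.000, which is > -15801597
This sign pattern matches Z-10.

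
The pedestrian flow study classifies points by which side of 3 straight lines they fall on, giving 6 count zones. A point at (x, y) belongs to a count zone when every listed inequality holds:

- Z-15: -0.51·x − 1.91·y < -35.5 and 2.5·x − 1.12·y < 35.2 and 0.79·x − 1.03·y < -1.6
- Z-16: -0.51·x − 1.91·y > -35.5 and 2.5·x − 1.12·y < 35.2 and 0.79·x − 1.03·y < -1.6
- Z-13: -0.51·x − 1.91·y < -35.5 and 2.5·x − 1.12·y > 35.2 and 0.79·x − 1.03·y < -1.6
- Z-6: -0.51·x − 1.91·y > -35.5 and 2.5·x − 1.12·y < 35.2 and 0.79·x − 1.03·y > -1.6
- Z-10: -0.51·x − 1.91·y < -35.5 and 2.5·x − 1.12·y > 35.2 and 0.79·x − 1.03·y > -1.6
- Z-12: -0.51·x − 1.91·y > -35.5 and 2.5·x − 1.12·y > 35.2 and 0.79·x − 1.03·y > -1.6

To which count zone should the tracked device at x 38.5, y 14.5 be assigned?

-0.51·38.5 − 1.91·14.5 = -47.330, which is < -35.5
2.5·38.5 − 1.12·14.5 = 80.010, which is > 35.2
0.79·38.5 − 1.03·14.5 = 15.480, which is > -1.6
This sign pattern matches Z-10.

Z-10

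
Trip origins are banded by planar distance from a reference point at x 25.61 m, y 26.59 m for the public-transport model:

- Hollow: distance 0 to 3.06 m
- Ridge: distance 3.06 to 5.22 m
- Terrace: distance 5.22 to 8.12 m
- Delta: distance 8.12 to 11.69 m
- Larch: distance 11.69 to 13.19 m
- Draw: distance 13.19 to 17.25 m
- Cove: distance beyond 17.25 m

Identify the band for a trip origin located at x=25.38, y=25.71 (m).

Hollow

Distance = √((25.38−25.61)² + (25.71−26.59)²) = √(0.053 + 0.774) = 0.910 m.
0 ≤ 0.910 < 3.06 → Hollow.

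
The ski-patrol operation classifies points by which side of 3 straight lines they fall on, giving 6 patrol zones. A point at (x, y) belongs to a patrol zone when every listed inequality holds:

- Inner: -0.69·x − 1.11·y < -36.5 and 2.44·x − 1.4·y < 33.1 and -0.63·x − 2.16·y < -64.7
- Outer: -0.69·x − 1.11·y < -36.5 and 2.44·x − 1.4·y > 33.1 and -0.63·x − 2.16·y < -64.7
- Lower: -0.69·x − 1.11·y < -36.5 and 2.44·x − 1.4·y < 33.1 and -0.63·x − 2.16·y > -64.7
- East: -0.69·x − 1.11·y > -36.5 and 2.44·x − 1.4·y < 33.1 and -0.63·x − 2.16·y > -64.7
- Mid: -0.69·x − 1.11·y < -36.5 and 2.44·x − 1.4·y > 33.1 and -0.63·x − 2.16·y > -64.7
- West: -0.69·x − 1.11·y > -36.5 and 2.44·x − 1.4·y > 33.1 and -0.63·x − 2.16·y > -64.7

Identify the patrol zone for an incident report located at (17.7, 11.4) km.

East

-0.69·17.7 − 1.11·11.4 = -24.867, which is > -36.5
2.44·17.7 − 1.4·11.4 = 27.228, which is < 33.1
-0.63·17.7 − 2.16·11.4 = -35.775, which is > -64.7
This sign pattern matches East.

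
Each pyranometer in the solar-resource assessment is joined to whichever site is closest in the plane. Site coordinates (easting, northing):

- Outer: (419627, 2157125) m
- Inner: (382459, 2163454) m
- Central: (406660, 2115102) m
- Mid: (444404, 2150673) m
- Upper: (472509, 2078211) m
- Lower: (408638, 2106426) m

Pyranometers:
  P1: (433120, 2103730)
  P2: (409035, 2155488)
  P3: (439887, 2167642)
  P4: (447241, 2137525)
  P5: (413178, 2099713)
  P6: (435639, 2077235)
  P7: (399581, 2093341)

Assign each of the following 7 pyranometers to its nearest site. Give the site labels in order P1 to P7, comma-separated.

P1 → Lower (d²=606636740.00)
P2 → Outer (d²=114870233.00)
P3 → Mid (d²=308350250.00)
P4 → Mid (d²=180918473.00)
P5 → Lower (d²=65675969.00)
P6 → Upper (d²=1360349476.00)
P7 → Lower (d²=253246474.00)

Lower, Outer, Mid, Mid, Lower, Upper, Lower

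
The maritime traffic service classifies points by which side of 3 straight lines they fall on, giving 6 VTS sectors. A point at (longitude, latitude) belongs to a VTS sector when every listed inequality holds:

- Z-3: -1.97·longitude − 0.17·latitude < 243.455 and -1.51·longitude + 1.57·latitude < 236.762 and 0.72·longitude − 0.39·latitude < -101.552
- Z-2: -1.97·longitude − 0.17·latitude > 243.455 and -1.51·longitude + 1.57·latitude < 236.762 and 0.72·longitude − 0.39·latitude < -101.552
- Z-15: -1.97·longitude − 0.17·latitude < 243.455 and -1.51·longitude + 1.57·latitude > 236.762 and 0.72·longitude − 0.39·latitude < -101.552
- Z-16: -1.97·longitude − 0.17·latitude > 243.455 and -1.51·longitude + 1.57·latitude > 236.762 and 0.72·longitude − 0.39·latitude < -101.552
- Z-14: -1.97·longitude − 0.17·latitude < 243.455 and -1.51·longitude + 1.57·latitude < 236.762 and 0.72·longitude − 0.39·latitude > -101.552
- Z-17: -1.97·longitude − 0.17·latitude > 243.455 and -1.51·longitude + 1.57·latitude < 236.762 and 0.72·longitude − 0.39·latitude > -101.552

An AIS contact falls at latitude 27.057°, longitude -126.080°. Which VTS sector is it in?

-1.97·-126.080 − 0.17·27.057 = 243.778, which is > 243.455
-1.51·-126.080 + 1.57·27.057 = 232.860, which is < 236.762
0.72·-126.080 − 0.39·27.057 = -101.330, which is > -101.552
This sign pattern matches Z-17.

Z-17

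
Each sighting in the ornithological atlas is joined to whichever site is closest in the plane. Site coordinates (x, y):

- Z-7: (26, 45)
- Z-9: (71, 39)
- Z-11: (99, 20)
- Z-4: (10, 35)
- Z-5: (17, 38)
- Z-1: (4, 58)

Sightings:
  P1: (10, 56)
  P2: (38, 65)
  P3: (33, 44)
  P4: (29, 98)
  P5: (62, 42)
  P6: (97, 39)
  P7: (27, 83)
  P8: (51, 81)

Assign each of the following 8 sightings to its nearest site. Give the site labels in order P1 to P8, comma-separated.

Z-1, Z-7, Z-7, Z-1, Z-9, Z-11, Z-1, Z-7

P1 → Z-1 (d²=40.00)
P2 → Z-7 (d²=544.00)
P3 → Z-7 (d²=50.00)
P4 → Z-1 (d²=2225.00)
P5 → Z-9 (d²=90.00)
P6 → Z-11 (d²=365.00)
P7 → Z-1 (d²=1154.00)
P8 → Z-7 (d²=1921.00)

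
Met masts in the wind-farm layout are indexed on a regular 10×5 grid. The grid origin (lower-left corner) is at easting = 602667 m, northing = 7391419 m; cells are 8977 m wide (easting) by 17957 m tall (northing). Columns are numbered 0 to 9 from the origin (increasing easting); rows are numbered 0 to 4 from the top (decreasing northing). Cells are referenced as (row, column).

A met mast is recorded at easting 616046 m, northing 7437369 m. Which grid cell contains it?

(2, 1)

Column index: ⌊(616046 − 602667) / 8977⌋ = ⌊1.490⌋ = 1
Row offset from origin: ⌊(7437369 − 7391419) / 17957⌋ = ⌊2.559⌋ = 2 → row 2 (counted from top)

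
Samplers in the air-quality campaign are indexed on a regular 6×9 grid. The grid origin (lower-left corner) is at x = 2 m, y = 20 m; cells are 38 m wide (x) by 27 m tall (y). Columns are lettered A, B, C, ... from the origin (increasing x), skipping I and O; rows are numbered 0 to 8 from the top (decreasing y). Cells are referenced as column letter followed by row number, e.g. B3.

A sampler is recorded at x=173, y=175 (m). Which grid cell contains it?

Column index: ⌊(173 − 2) / 38⌋ = ⌊4.500⌋ = 4 → column E
Row offset from origin: ⌊(175 − 20) / 27⌋ = ⌊5.741⌋ = 5 → row 3 (counted from top)

E3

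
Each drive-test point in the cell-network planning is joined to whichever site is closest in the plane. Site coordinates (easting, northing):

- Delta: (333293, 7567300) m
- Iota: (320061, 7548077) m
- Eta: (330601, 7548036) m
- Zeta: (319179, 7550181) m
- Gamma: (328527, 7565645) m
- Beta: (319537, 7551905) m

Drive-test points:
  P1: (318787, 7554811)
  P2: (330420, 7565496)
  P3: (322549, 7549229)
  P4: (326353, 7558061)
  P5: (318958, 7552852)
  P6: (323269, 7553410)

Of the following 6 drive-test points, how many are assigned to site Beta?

P1 → Beta
P2 → Gamma
P3 → Iota
P4 → Gamma
P5 → Beta
P6 → Beta
3 of the 6 go to Beta.

3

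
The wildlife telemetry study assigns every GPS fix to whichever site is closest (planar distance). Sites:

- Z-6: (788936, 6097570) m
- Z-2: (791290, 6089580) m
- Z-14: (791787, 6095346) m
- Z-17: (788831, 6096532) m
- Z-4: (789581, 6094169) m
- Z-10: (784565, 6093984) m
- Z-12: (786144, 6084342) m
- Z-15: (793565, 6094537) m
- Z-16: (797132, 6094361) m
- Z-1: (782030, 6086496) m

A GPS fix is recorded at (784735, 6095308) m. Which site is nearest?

Z-10

Squared distances to each site:
Z-6: 22765045.000; Z-2: 75778009.000; Z-14: 49732148.000; Z-17: 18275392.000; Z-4: 24781037.000; Z-10: 1781876.000; Z-12: 122238437.000; Z-15: 78563341.000; Z-16: 154582418.000; Z-1: 84968369.000.
Minimum at Z-10.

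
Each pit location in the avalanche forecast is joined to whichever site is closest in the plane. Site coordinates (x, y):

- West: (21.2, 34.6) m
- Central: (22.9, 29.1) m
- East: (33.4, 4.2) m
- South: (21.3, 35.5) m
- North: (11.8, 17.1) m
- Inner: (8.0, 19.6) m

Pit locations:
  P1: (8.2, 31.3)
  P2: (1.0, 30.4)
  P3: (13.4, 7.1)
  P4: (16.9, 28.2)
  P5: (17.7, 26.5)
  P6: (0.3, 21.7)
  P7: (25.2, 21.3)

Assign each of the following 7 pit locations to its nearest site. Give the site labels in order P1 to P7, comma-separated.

Inner, Inner, North, Central, Central, Inner, Central

P1 → Inner (d²=136.93)
P2 → Inner (d²=165.64)
P3 → North (d²=102.56)
P4 → Central (d²=36.81)
P5 → Central (d²=33.80)
P6 → Inner (d²=63.70)
P7 → Central (d²=66.13)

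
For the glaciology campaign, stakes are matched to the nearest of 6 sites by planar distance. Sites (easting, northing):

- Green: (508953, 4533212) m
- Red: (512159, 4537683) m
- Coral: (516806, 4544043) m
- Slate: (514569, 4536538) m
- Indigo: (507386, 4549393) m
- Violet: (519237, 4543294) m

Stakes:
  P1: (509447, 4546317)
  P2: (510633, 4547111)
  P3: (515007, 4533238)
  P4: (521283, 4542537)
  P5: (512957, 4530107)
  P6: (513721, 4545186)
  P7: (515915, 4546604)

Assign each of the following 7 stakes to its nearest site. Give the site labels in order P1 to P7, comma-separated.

P1 → Indigo (d²=13709497.00)
P2 → Indigo (d²=15750533.00)
P3 → Slate (d²=11081844.00)
P4 → Violet (d²=4759165.00)
P5 → Green (d²=25673041.00)
P6 → Coral (d²=10823674.00)
P7 → Coral (d²=7352602.00)

Indigo, Indigo, Slate, Violet, Green, Coral, Coral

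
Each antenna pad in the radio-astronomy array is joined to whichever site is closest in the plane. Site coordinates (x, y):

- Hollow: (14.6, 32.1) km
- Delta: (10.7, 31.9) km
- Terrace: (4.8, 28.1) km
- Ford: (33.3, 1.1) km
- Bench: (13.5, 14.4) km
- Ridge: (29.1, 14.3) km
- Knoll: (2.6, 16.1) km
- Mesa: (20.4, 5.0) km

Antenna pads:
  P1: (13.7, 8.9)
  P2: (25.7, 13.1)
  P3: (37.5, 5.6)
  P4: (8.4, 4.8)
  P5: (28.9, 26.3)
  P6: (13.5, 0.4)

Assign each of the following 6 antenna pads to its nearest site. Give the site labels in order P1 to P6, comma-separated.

P1 → Bench (d²=30.29)
P2 → Ridge (d²=13.00)
P3 → Ford (d²=37.89)
P4 → Bench (d²=118.17)
P5 → Ridge (d²=144.04)
P6 → Mesa (d²=68.77)

Bench, Ridge, Ford, Bench, Ridge, Mesa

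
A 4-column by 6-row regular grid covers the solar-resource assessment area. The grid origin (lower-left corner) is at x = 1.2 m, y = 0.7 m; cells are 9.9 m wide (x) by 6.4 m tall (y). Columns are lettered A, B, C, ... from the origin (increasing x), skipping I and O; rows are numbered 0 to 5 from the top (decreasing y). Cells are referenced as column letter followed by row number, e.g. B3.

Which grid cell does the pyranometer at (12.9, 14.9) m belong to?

Column index: ⌊(12.9 − 1.2) / 9.9⌋ = ⌊1.182⌋ = 1 → column B
Row offset from origin: ⌊(14.9 − 0.7) / 6.4⌋ = ⌊2.219⌋ = 2 → row 3 (counted from top)

B3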